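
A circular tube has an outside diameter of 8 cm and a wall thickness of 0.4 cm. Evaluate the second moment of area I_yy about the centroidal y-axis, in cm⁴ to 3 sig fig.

I_yy ≈ 69.1 cm⁴

Break the section into simple shapes (no overlaps), measuring from the bottom-left corner of the bounding box.
Outer circle: ⌀8, A = 50.265 cm², x = 4 cm, Ī = 201.06 cm⁴.
Bore (subtracted): ⌀7.2, A = 40.715 cm², x = 4 cm, Ī = 131.92 cm⁴.
By symmetry the centroid is at mid-width, x̄ = 4 cm.
All pieces are centred on the centroidal y-axis, so I = ΣĪ (holes subtracted) = 69.145 cm⁴.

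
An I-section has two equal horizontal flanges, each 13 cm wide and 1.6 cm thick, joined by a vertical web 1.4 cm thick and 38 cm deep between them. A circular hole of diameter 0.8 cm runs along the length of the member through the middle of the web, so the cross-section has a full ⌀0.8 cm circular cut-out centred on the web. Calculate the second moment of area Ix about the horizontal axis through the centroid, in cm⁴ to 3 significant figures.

Decompose the section into non-overlapping parts with the origin at the bottom-left of its bounding rectangle.
Bottom flange: 13 × 1.6, A = 20.8 cm², y = 0.8 cm, Ī = 4.4373 cm⁴.
Web: 1.4 × 38, A = 53.2 cm², y = 20.6 cm, Ī = 6401.7 cm⁴.
Top flange: 13 × 1.6, A = 20.8 cm², y = 40.4 cm, Ī = 4.4373 cm⁴.
Hole (subtracted): ⌀0.8, A = 0.50265 cm², y = 20.6 cm, Ī = 0.020106 cm⁴.
By symmetry the centroid is at mid-height, ȳ = 20.6 cm.
Transfer each piece to the horizontal axis through the centroid using Ī + A·d² with d = y − 20.6:
  bottom flange: d = -19.8 cm → contributes +8158.9 cm⁴
  web: d = 0 cm → contributes +6401.7 cm⁴
  top flange: d = 19.8 cm → contributes +8158.9 cm⁴
  hole: d = 0 cm → contributes −0.020106 cm⁴
Total I = 22 719 cm⁴.

Ix ≈ 2.27 × 10⁴ cm⁴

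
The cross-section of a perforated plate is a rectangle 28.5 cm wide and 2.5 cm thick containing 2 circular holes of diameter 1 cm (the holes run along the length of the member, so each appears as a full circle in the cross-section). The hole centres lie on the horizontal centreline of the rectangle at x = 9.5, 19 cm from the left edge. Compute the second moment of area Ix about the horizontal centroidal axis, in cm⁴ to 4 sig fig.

Ix ≈ 37.01 cm⁴

Split into non-overlapping primitives; take the origin at the lower-left of the bounding box.
Plate: 28.5 × 2.5, A = 71.25 cm², y = 1.25 cm, Ī = 37.1094 cm⁴.
Hole 1 (subtracted): ⌀1, A = 0.785398 cm², y = 1.25 cm, Ī = 0.0490874 cm⁴.
Hole 2 (subtracted): ⌀1, A = 0.785398 cm², y = 1.25 cm, Ī = 0.0490874 cm⁴.
By symmetry the centroid is at mid-height, ȳ = 1.25 cm.
All pieces are centred on the horizontal centroidal axis, so I = ΣĪ (holes subtracted) = 37.0112 cm⁴.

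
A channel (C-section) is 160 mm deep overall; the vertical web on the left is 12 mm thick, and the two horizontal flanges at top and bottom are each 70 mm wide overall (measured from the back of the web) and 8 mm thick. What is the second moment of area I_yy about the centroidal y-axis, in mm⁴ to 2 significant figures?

Treat the section as a set of non-overlapping primitives; coordinates are from the bounding-box lower-left.
Web: 12 × 160, A = 1 920 mm², x = 6 mm, Ī = 23 040 mm⁴.
Top flange (beyond web): 58 × 8, A = 464 mm², x = 41 mm, Ī = 130 075 mm⁴.
Bottom flange (beyond web): 58 × 8, A = 464 mm², x = 41 mm, Ī = 130 075 mm⁴.
Centroid: x̄ = ΣA·x / ΣA = 17.4 mm.
Transfer each piece to the centroidal y-axis using Ī + A·d² with d = x − 17.4:
  web: d = -11.4 mm → contributes +272 760 mm⁴
  top flange (beyond web): d = 23.6 mm → contributes +388 406 mm⁴
  bottom flange (beyond web): d = 23.6 mm → contributes +388 406 mm⁴
Total I = 1 049 571 mm⁴.

I_yy ≈ 1.0 × 10⁶ mm⁴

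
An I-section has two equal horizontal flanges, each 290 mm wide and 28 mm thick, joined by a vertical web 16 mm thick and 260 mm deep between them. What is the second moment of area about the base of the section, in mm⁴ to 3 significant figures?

I_base ≈ 8.71 × 10⁸ mm⁴

Split into non-overlapping primitives; take the origin at the lower-left of the bounding box.
Bottom flange: 290 × 28, A = 8 120 mm², y = 14 mm, Ī = 530 507 mm⁴.
Web: 16 × 260, A = 4 160 mm², y = 158 mm, Ī = 23 434 667 mm⁴.
Top flange: 290 × 28, A = 8 120 mm², y = 302 mm, Ī = 530 507 mm⁴.
Transfer each piece to the bottom edge using Ī + A·d² with d = y − 0:
  bottom flange: d = 14 mm → contributes +2 122 027 mm⁴
  web: d = 158 mm → contributes +127 284 907 mm⁴
  top flange: d = 302 mm → contributes +741 106 987 mm⁴
Total I = 870 513 920 mm⁴.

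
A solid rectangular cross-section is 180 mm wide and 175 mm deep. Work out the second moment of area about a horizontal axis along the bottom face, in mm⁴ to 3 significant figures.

I_base ≈ 3.22 × 10⁸ mm⁴

The section: 180 × 175, A = 31 500 mm², y = 87.5 mm, Ī = 80 390 625 mm⁴.
Transfer it to a horizontal axis along the bottom face using Ī + A·d² with d = y − 0:
  the section: d = 87.5 mm → contributes +321 562 500 mm⁴
Total I = 321 562 500 mm⁴.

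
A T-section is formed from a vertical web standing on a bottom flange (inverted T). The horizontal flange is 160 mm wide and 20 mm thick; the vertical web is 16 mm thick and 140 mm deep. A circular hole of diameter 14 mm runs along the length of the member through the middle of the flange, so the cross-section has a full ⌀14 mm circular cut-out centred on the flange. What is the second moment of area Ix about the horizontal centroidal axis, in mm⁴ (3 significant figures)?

Break the section into simple shapes (no overlaps), measuring from the bottom-left corner of the bounding box.
Flange: 160 × 20, A = 3 200 mm², y = 10 mm, Ī = 106 667 mm⁴.
Web: 16 × 140, A = 2 240 mm², y = 90 mm, Ī = 3 658 667 mm⁴.
Hole (subtracted): ⌀14, A = 153.94 mm², y = 10 mm, Ī = 1885.7 mm⁴.
Centroid: ȳ = ΣA·y / ΣA = 43.9 mm.
Transfer each piece to the horizontal centroidal axis using Ī + A·d² with d = y − 43.9:
  flange: d = -33.9 mm → contributes +3 784 241 mm⁴
  web: d = 46.1 mm → contributes +8 419 039 mm⁴
  hole: d = -33.9 mm → contributes −178 798 mm⁴
Total I = 12 024 483 mm⁴.

Ix ≈ 1.20 × 10⁷ mm⁴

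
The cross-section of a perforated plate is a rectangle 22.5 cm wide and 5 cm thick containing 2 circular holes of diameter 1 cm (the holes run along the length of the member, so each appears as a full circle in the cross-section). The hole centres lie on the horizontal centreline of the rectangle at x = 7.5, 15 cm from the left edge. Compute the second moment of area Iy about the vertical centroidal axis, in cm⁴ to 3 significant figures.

Treat the section as a set of non-overlapping primitives; coordinates are from the bounding-box lower-left.
Plate: 22.5 × 5, A = 112.5 cm², x = 11.25 cm, Ī = 4746.1 cm⁴.
Hole 1 (subtracted): ⌀1, A = 0.7854 cm², x = 7.5 cm, Ī = 0.049087 cm⁴.
Hole 2 (subtracted): ⌀1, A = 0.7854 cm², x = 15 cm, Ī = 0.049087 cm⁴.
By symmetry the centroid is at mid-width, x̄ = 11.25 cm.
Transfer each piece to the vertical centroidal axis using Ī + A·d² with d = x − 11.25:
  plate: d = 0 cm → contributes +4746.1 cm⁴
  hole 1: d = -3.75 cm → contributes −11.094 cm⁴
  hole 2: d = 3.75 cm → contributes −11.094 cm⁴
Total I = 4723.9 cm⁴.

Iy ≈ 4720 cm⁴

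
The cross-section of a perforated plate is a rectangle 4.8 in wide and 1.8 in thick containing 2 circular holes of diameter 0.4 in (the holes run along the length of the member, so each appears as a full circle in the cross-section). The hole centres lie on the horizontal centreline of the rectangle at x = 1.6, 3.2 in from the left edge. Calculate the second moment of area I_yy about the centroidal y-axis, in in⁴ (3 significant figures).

Treat the section as a set of non-overlapping primitives; coordinates are from the bounding-box lower-left.
Plate: 4.8 × 1.8, A = 8.64 in², x = 2.4 in, Ī = 16.589 in⁴.
Hole 1 (subtracted): ⌀0.4, A = 0.12566 in², x = 1.6 in, Ī = 0.0012566 in⁴.
Hole 2 (subtracted): ⌀0.4, A = 0.12566 in², x = 3.2 in, Ī = 0.0012566 in⁴.
By symmetry the centroid is at mid-width, x̄ = 2.4 in.
Transfer each piece to the centroidal y-axis using Ī + A·d² with d = x − 2.4:
  plate: d = 0 in → contributes +16.589 in⁴
  hole 1: d = -0.8 in → contributes −0.081681 in⁴
  hole 2: d = 0.8 in → contributes −0.081681 in⁴
Total I = 16.425 in⁴.

I_yy ≈ 16.4 in⁴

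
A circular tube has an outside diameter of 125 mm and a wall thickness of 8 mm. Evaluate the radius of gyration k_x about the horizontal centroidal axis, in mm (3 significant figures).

k_x ≈ 41.5 mm

Treat the section as a set of non-overlapping primitives; coordinates are from the bounding-box lower-left.
Outer circle: ⌀125, A = 12 272 mm², y = 62.5 mm, Ī = 11 984 225 mm⁴.
Bore (subtracted): ⌀109, A = 9331.3 mm², y = 62.5 mm, Ī = 6 929 085 mm⁴.
By symmetry the centroid is at mid-height, ȳ = 62.5 mm.
All pieces are centred on the horizontal centroidal axis, so I = ΣĪ (holes subtracted) = 5 055 140 mm⁴.
Radius of gyration: k = √(I/A) = √(5 055 140 / 2940.5) = 41.462 mm.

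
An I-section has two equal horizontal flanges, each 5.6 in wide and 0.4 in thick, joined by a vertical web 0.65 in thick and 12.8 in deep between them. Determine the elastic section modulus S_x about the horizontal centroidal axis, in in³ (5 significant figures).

S_x ≈ 45.412 in³

Break the section into simple shapes (no overlaps), measuring from the bottom-left corner of the bounding box.
Bottom flange: 5.6 × 0.4, A = 2.24 in², y = 0.2 in, Ī = 0.02986667 in⁴.
Web: 0.65 × 12.8, A = 8.32 in², y = 6.8 in, Ī = 113.5957 in⁴.
Top flange: 5.6 × 0.4, A = 2.24 in², y = 13.4 in, Ī = 0.02986667 in⁴.
By symmetry the centroid is at mid-height, ȳ = 6.8 in.
Transfer each piece to the horizontal centroidal axis using Ī + A·d² with d = y − 6.8:
  bottom flange: d = -6.6 in → contributes +97.60427 in⁴
  web: d = 0 in → contributes +113.5957 in⁴
  top flange: d = 6.6 in → contributes +97.60427 in⁴
Total I = 308.8043 in⁴.
Extreme fibre distance c = 6.8 in; S = I/c = 45.41239 in³.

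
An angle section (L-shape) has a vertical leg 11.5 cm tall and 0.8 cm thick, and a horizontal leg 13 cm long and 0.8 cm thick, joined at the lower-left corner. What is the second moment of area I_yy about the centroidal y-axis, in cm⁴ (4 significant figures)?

I_yy ≈ 321.6 cm⁴

Split into non-overlapping primitives; take the origin at the lower-left of the bounding box.
Vertical leg: 0.8 × 11.5, A = 9.2 cm², x = 0.4 cm, Ī = 0.490667 cm⁴.
Horizontal leg (remainder): 12.2 × 0.8, A = 9.76 cm², x = 6.9 cm, Ī = 121.057 cm⁴.
Centroid: x̄ = ΣA·x / ΣA = 3.74599 cm.
Transfer each piece to the centroidal y-axis using Ī + A·d² with d = x − 3.74599:
  vertical leg: d = -3.34599 cm → contributes +103.491 cm⁴
  horizontal leg (remainder): d = 3.15401 cm → contributes +218.147 cm⁴
Total I = 321.637 cm⁴.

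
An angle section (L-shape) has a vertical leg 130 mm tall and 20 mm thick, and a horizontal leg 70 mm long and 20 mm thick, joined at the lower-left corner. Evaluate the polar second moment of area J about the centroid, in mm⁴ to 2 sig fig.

J ≈ 7.1 × 10⁶ mm⁴

Treat the section as a set of non-overlapping primitives; coordinates are from the bounding-box lower-left.
Vertical leg: 20 × 130, A = 2 600 mm², y = 65 mm, Ī = 3 661 667 mm⁴.
Horizontal leg (remainder): 50 × 20, A = 1 000 mm², y = 10 mm, Ī = 33 333 mm⁴.
Centroid: ȳ = ΣA·y / ΣA = 49.72 mm.
Transfer each piece to the centroidal x-axis using Ī + A·d² with d = y − 49.72:
  vertical leg: d = 15.28 mm → contributes +4 268 534 mm⁴
  horizontal leg (remainder): d = -39.72 mm → contributes +1 611 188 mm⁴
Total I = 5 879 722 mm⁴.
For the y-axis: x̄ = 19.72 mm.
Repeating about the centroidal y-axis gives I_y = 1 179 722 mm⁴.
Polar second moment: J = I_x + I_y = 7 059 444 mm⁴.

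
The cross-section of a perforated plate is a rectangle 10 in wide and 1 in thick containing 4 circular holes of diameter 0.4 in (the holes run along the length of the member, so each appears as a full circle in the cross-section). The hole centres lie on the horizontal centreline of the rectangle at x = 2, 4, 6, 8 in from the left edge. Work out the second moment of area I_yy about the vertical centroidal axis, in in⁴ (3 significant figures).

Break the section into simple shapes (no overlaps), measuring from the bottom-left corner of the bounding box.
Plate: 10 × 1, A = 10 in², x = 5 in, Ī = 83.333 in⁴.
Hole 1 (subtracted): ⌀0.4, A = 0.12566 in², x = 2 in, Ī = 0.0012566 in⁴.
Hole 2 (subtracted): ⌀0.4, A = 0.12566 in², x = 4 in, Ī = 0.0012566 in⁴.
Hole 3 (subtracted): ⌀0.4, A = 0.12566 in², x = 6 in, Ī = 0.0012566 in⁴.
Hole 4 (subtracted): ⌀0.4, A = 0.12566 in², x = 8 in, Ī = 0.0012566 in⁴.
By symmetry the centroid is at mid-width, x̄ = 5 in.
Transfer each piece to the vertical centroidal axis using Ī + A·d² with d = x − 5:
  plate: d = 0 in → contributes +83.333 in⁴
  hole 1: d = -3 in → contributes −1.1322 in⁴
  hole 2: d = -1 in → contributes −0.12692 in⁴
  hole 3: d = 1 in → contributes −0.12692 in⁴
  hole 4: d = 3 in → contributes −1.1322 in⁴
Total I = 80.815 in⁴.

I_yy ≈ 80.8 in⁴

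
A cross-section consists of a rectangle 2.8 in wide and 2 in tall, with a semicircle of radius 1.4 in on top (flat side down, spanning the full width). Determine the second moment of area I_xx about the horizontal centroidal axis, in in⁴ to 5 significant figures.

Split into non-overlapping primitives; take the origin at the lower-left of the bounding box.
Rectangular body: 2.8 × 2, A = 5.6 in², y = 1 in, Ī = 1.866667 in⁴.
Semicircular cap: semicircle r = 1.4, A = 3.078761 in², y = 2.594178 in, Ī = 0.4216423 in⁴.
Centroid: ȳ = ΣA·y / ΣA = 1.565529 in.
Transfer each piece to the horizontal centroidal axis using Ī + A·d² with d = y − 1.565529:
  rectangular body: d = -0.5655294 in → contributes +3.657678 in⁴
  semicircular cap: d = 1.028649 in → contributes +3.679337 in⁴
Total I = 7.337016 in⁴.

I_xx ≈ 7.3370 in⁴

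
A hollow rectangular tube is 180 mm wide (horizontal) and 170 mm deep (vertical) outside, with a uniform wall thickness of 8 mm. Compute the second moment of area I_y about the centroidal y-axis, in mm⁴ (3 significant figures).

Split into non-overlapping primitives; take the origin at the lower-left of the bounding box.
Outer rectangle: 180 × 170, A = 30 600 mm², x = 90 mm, Ī = 82 620 000 mm⁴.
Inner void (subtracted): 164 × 154, A = 25 256 mm², x = 90 mm, Ī = 56 607 115 mm⁴.
By symmetry the centroid is at mid-width, x̄ = 90 mm.
All pieces are centred on the centroidal y-axis, so I = ΣĪ (holes subtracted) = 26 012 885 mm⁴.

I_y ≈ 2.60 × 10⁷ mm⁴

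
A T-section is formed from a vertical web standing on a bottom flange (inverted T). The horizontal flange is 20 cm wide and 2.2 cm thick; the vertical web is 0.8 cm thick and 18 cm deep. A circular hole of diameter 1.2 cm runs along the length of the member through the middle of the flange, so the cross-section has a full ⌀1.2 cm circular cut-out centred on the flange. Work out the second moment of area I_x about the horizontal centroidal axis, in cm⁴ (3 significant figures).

I_x ≈ 1510 cm⁴

Break the section into simple shapes (no overlaps), measuring from the bottom-left corner of the bounding box.
Flange: 20 × 2.2, A = 44 cm², y = 1.1 cm, Ī = 17.747 cm⁴.
Web: 0.8 × 18, A = 14.4 cm², y = 11.2 cm, Ī = 388.8 cm⁴.
Hole (subtracted): ⌀1.2, A = 1.131 cm², y = 1.1 cm, Ī = 0.10179 cm⁴.
Centroid: ȳ = ΣA·y / ΣA = 3.6396 cm.
Transfer each piece to the horizontal centroidal axis using Ī + A·d² with d = y − 3.6396:
  flange: d = -2.5396 cm → contributes +301.53 cm⁴
  web: d = 7.5604 cm → contributes +1211.9 cm⁴
  hole: d = -2.5396 cm → contributes −7.396 cm⁴
Total I = 1 506 cm⁴.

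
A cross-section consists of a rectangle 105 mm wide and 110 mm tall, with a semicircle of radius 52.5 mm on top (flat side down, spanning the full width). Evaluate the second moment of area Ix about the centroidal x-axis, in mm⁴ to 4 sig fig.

Break the section into simple shapes (no overlaps), measuring from the bottom-left corner of the bounding box.
Rectangular body: 105 × 110, A = 11 550 mm², y = 55 mm, Ī = 11 646 250 mm⁴.
Semicircular cap: semicircle r = 52.5, A = 4329.51 mm², y = 132.282 mm, Ī = 833 814 mm⁴.
Centroid: ȳ = ΣA·y / ΣA = 76.0707 mm.
Transfer each piece to the centroidal x-axis using Ī + A·d² with d = y − 76.0707:
  rectangular body: d = -21.0707 mm → contributes +16 774 133 mm⁴
  semicircular cap: d = 56.211 mm → contributes +14 513 674 mm⁴
Total I = 31 287 807 mm⁴.

Ix ≈ 3.129 × 10⁷ mm⁴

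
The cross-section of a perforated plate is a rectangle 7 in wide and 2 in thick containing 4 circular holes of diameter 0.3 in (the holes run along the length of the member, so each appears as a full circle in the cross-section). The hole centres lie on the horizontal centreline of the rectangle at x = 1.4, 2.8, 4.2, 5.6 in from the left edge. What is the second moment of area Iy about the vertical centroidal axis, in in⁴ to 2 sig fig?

Iy ≈ 56 in⁴

Break the section into simple shapes (no overlaps), measuring from the bottom-left corner of the bounding box.
Plate: 7 × 2, A = 14 in², x = 3.5 in, Ī = 57.17 in⁴.
Hole 1 (subtracted): ⌀0.3, A = 0.07069 in², x = 1.4 in, Ī = 0.0003976 in⁴.
Hole 2 (subtracted): ⌀0.3, A = 0.07069 in², x = 2.8 in, Ī = 0.0003976 in⁴.
Hole 3 (subtracted): ⌀0.3, A = 0.07069 in², x = 4.2 in, Ī = 0.0003976 in⁴.
Hole 4 (subtracted): ⌀0.3, A = 0.07069 in², x = 5.6 in, Ī = 0.0003976 in⁴.
By symmetry the centroid is at mid-width, x̄ = 3.5 in.
Transfer each piece to the vertical centroidal axis using Ī + A·d² with d = x − 3.5:
  plate: d = 0 in → contributes +57.17 in⁴
  hole 1: d = -2.1 in → contributes −0.3121 in⁴
  hole 2: d = -0.7 in → contributes −0.03503 in⁴
  hole 3: d = 0.7 in → contributes −0.03503 in⁴
  hole 4: d = 2.1 in → contributes −0.3121 in⁴
Total I = 56.47 in⁴.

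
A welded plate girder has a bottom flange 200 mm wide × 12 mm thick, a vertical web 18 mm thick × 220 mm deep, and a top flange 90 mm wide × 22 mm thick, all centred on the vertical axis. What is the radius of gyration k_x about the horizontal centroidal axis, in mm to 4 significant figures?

Decompose the section into non-overlapping parts with the origin at the bottom-left of its bounding rectangle.
Bottom plate: 200 × 12, A = 2 400 mm², y = 6 mm, Ī = 28 800 mm⁴.
Web plate: 18 × 220, A = 3 960 mm², y = 122 mm, Ī = 15 972 000 mm⁴.
Top plate: 90 × 22, A = 1 980 mm², y = 243 mm, Ī = 79 860 mm⁴.
Centroid: ȳ = ΣA·y / ΣA = 117.345 mm.
Transfer each piece to the horizontal centroidal axis using Ī + A·d² with d = y − 117.345:
  bottom plate: d = -111.345 mm → contributes +29 783 475 mm⁴
  web plate: d = 4.65468 mm → contributes +16 057 797 mm⁴
  top plate: d = 125.655 mm → contributes +31 342 273 mm⁴
Total I = 77 183 545 mm⁴.
Radius of gyration: k = √(I/A) = √(77 183 545 / 8 340) = 96.2009 mm.

k_x ≈ 96.20 mm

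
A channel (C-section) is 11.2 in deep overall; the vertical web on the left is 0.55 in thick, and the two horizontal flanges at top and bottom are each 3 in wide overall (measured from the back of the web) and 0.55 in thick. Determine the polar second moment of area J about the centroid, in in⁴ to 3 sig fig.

J ≈ 147 in⁴

Decompose the section into non-overlapping parts with the origin at the bottom-left of its bounding rectangle.
Web: 0.55 × 11.2, A = 6.16 in², y = 5.6 in, Ī = 64.393 in⁴.
Top flange (beyond web): 2.45 × 0.55, A = 1.3475 in², y = 10.925 in, Ī = 0.033968 in⁴.
Bottom flange (beyond web): 2.45 × 0.55, A = 1.3475 in², y = 0.275 in, Ī = 0.033968 in⁴.
By symmetry the centroid is at mid-height, ȳ = 5.6 in.
Transfer each piece to the centroidal x-axis using Ī + A·d² with d = y − 5.6:
  web: d = 0 in → contributes +64.393 in⁴
  top flange (beyond web): d = 5.325 in → contributes +38.243 in⁴
  bottom flange (beyond web): d = -5.325 in → contributes +38.243 in⁴
Total I = 140.88 in⁴.
For the y-axis: x̄ = 0.73152 in.
Repeating about the centroidal y-axis gives I_y = 5.7216 in⁴.
Polar second moment: J = I_x + I_y = 146.6 in⁴.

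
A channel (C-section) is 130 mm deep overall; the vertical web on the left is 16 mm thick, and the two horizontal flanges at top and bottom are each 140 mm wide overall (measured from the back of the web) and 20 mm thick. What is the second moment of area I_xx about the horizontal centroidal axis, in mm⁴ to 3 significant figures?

Decompose the section into non-overlapping parts with the origin at the bottom-left of its bounding rectangle.
Web: 16 × 130, A = 2 080 mm², y = 65 mm, Ī = 2 929 333 mm⁴.
Top flange (beyond web): 124 × 20, A = 2 480 mm², y = 120 mm, Ī = 82 667 mm⁴.
Bottom flange (beyond web): 124 × 20, A = 2 480 mm², y = 10 mm, Ī = 82 667 mm⁴.
By symmetry the centroid is at mid-height, ȳ = 65 mm.
Transfer each piece to the horizontal centroidal axis using Ī + A·d² with d = y − 65:
  web: d = 0 mm → contributes +2 929 333 mm⁴
  top flange (beyond web): d = 55 mm → contributes +7 584 667 mm⁴
  bottom flange (beyond web): d = -55 mm → contributes +7 584 667 mm⁴
Total I = 18 098 667 mm⁴.

I_xx ≈ 1.81 × 10⁷ mm⁴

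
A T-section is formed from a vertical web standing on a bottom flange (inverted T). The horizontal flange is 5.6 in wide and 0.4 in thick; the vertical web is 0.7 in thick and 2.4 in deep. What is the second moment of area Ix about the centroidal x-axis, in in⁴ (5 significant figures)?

Ix ≈ 2.7179 in⁴

Treat the section as a set of non-overlapping primitives; coordinates are from the bounding-box lower-left.
Flange: 5.6 × 0.4, A = 2.24 in², y = 0.2 in, Ī = 0.02986667 in⁴.
Web: 0.7 × 2.4, A = 1.68 in², y = 1.6 in, Ī = 0.8064 in⁴.
Centroid: ȳ = ΣA·y / ΣA = 0.8 in.
Transfer each piece to the centroidal x-axis using Ī + A·d² with d = y − 0.8:
  flange: d = -0.6 in → contributes +0.8362667 in⁴
  web: d = 0.8 in → contributes +1.8816 in⁴
Total I = 2.717867 in⁴.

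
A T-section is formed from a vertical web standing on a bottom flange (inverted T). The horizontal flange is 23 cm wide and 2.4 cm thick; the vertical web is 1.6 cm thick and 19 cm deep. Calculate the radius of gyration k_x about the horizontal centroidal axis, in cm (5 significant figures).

Split into non-overlapping primitives; take the origin at the lower-left of the bounding box.
Flange: 23 × 2.4, A = 55.2 cm², y = 1.2 cm, Ī = 26.496 cm⁴.
Web: 1.6 × 19, A = 30.4 cm², y = 11.9 cm, Ī = 914.5333 cm⁴.
Centroid: ȳ = ΣA·y / ΣA = 5 cm.
Transfer each piece to the horizontal centroidal axis using Ī + A·d² with d = y − 5:
  flange: d = -3.8 cm → contributes +823.584 cm⁴
  web: d = 6.9 cm → contributes +2361.877 cm⁴
Total I = 3185.461 cm⁴.
Radius of gyration: k = √(I/A) = √(3185.461 / 85.6) = 6.100273 cm.

k_x ≈ 6.1003 cm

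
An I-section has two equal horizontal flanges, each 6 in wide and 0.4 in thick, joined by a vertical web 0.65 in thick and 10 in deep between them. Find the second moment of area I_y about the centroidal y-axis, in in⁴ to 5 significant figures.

Treat the section as a set of non-overlapping primitives; coordinates are from the bounding-box lower-left.
Bottom flange: 6 × 0.4, A = 2.4 in², x = 3 in, Ī = 7.2 in⁴.
Web: 0.65 × 10, A = 6.5 in², x = 3 in, Ī = 0.2288542 in⁴.
Top flange: 6 × 0.4, A = 2.4 in², x = 3 in, Ī = 7.2 in⁴.
By symmetry the centroid is at mid-width, x̄ = 3 in.
All pieces are centred on the centroidal y-axis, so I = ΣĪ = 14.62885 in⁴.

I_y ≈ 14.629 in⁴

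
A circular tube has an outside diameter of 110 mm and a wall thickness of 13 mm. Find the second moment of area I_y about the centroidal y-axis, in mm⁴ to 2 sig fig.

Break the section into simple shapes (no overlaps), measuring from the bottom-left corner of the bounding box.
Outer circle: ⌀110, A = 9 503 mm², x = 55 mm, Ī = 7 186 884 mm⁴.
Bore (subtracted): ⌀84, A = 5 542 mm², x = 55 mm, Ī = 2 443 920 mm⁴.
By symmetry the centroid is at mid-width, x̄ = 55 mm.
All pieces are centred on the centroidal y-axis, so I = ΣĪ (holes subtracted) = 4 742 964 mm⁴.

I_y ≈ 4.7 × 10⁶ mm⁴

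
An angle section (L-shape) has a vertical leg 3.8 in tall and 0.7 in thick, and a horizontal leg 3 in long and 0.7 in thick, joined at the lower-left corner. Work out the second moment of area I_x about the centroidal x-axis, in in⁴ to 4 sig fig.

Split into non-overlapping primitives; take the origin at the lower-left of the bounding box.
Vertical leg: 0.7 × 3.8, A = 2.66 in², y = 1.9 in, Ī = 3.20087 in⁴.
Horizontal leg (remainder): 2.3 × 0.7, A = 1.61 in², y = 0.35 in, Ī = 0.0657417 in⁴.
Centroid: ȳ = ΣA·y / ΣA = 1.31557 in.
Transfer each piece to the centroidal x-axis using Ī + A·d² with d = y − 1.31557:
  vertical leg: d = 0.584426 in → contributes +4.1094 in⁴
  horizontal leg (remainder): d = -0.965574 in → contributes +1.5668 in⁴
Total I = 5.6762 in⁴.

I_x ≈ 5.676 in⁴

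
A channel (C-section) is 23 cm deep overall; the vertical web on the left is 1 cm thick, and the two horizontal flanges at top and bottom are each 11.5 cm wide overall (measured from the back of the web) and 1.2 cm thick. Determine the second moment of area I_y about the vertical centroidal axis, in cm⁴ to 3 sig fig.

I_y ≈ 631 cm⁴

Split into non-overlapping primitives; take the origin at the lower-left of the bounding box.
Web: 1 × 23, A = 23 cm², x = 0.5 cm, Ī = 1.9167 cm⁴.
Top flange (beyond web): 10.5 × 1.2, A = 12.6 cm², x = 6.25 cm, Ī = 115.76 cm⁴.
Bottom flange (beyond web): 10.5 × 1.2, A = 12.6 cm², x = 6.25 cm, Ī = 115.76 cm⁴.
Centroid: x̄ = ΣA·x / ΣA = 3.5062 cm.
Transfer each piece to the vertical centroidal axis using Ī + A·d² with d = x − 3.5062:
  web: d = -3.0062 cm → contributes +209.78 cm⁴
  top flange (beyond web): d = 2.7438 cm → contributes +210.62 cm⁴
  bottom flange (beyond web): d = 2.7438 cm → contributes +210.62 cm⁴
Total I = 631.01 cm⁴.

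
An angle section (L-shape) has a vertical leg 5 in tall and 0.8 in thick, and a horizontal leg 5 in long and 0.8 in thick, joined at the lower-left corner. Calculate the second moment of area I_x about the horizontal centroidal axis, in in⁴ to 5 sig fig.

Decompose the section into non-overlapping parts with the origin at the bottom-left of its bounding rectangle.
Vertical leg: 0.8 × 5, A = 4 in², y = 2.5 in, Ī = 8.333333 in⁴.
Horizontal leg (remainder): 4.2 × 0.8, A = 3.36 in², y = 0.4 in, Ī = 0.1792 in⁴.
Centroid: ȳ = ΣA·y / ΣA = 1.541304 in.
Transfer each piece to the horizontal centroidal axis using Ī + A·d² with d = y − 1.541304:
  vertical leg: d = 0.9586957 in → contributes +12.00972 in⁴
  horizontal leg (remainder): d = -1.141304 in → contributes +4.555854 in⁴
Total I = 16.56558 in⁴.

I_x ≈ 16.566 in⁴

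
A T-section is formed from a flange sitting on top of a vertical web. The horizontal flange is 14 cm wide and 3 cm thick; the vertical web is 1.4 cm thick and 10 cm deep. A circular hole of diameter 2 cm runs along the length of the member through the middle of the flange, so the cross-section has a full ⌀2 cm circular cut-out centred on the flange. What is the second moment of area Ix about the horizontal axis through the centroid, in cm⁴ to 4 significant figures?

Treat the section as a set of non-overlapping primitives; coordinates are from the bounding-box lower-left.
Flange: 14 × 3, A = 42 cm², y = 11.5 cm, Ī = 31.5 cm⁴.
Web: 1.4 × 10, A = 14 cm², y = 5 cm, Ī = 116.667 cm⁴.
Hole (subtracted): ⌀2, A = 3.14159 cm², y = 11.5 cm, Ī = 0.785398 cm⁴.
Centroid: ȳ = ΣA·y / ΣA = 9.77842 cm.
Transfer each piece to the horizontal axis through the centroid using Ī + A·d² with d = y − 9.77842:
  flange: d = 1.72158 cm → contributes +155.981 cm⁴
  web: d = -4.77842 cm → contributes +436.333 cm⁴
  hole: d = 1.72158 cm → contributes −10.0966 cm⁴
Total I = 582.217 cm⁴.

Ix ≈ 582.2 cm⁴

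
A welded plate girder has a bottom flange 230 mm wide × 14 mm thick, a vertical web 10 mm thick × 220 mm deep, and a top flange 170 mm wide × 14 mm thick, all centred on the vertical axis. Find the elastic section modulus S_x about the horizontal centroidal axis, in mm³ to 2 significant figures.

Break the section into simple shapes (no overlaps), measuring from the bottom-left corner of the bounding box.
Bottom plate: 230 × 14, A = 3 220 mm², y = 7 mm, Ī = 52 593 mm⁴.
Web plate: 10 × 220, A = 2 200 mm², y = 124 mm, Ī = 8 873 333 mm⁴.
Top plate: 170 × 14, A = 2 380 mm², y = 241 mm, Ī = 38 873 mm⁴.
Centroid: ȳ = ΣA·y / ΣA = 111.4 mm.
Transfer each piece to the horizontal centroidal axis using Ī + A·d² with d = y − 111.4:
  bottom plate: d = -104.4 mm → contributes +35 148 533 mm⁴
  web plate: d = 12.6 mm → contributes +9 222 605 mm⁴
  top plate: d = 129.6 mm → contributes +40 013 734 mm⁴
Total I = 84 384 872 mm⁴.
Extreme fibre distance c = 136.6 mm; S = I/c = 617 752 mm³.

S_x ≈ 6.2 × 10⁵ mm³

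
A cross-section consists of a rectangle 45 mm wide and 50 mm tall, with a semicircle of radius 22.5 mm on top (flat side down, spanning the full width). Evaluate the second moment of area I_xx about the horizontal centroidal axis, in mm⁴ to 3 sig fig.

Decompose the section into non-overlapping parts with the origin at the bottom-left of its bounding rectangle.
Rectangular body: 45 × 50, A = 2 250 mm², y = 25 mm, Ī = 468 750 mm⁴.
Semicircular cap: semicircle r = 22.5, A = 795.22 mm², y = 59.549 mm, Ī = 28 130 mm⁴.
Centroid: ȳ = ΣA·y / ΣA = 34.022 mm.
Transfer each piece to the horizontal centroidal axis using Ī + A·d² with d = y − 34.022:
  rectangular body: d = -9.0221 mm → contributes +651 895 mm⁴
  semicircular cap: d = 25.527 mm → contributes +546 323 mm⁴
Total I = 1 198 218 mm⁴.

I_xx ≈ 1.20 × 10⁶ mm⁴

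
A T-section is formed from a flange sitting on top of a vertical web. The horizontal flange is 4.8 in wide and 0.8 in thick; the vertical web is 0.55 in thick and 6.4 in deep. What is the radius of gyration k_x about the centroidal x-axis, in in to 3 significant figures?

k_x ≈ 2.21 in

Treat the section as a set of non-overlapping primitives; coordinates are from the bounding-box lower-left.
Flange: 4.8 × 0.8, A = 3.84 in², y = 6.8 in, Ī = 0.2048 in⁴.
Web: 0.55 × 6.4, A = 3.52 in², y = 3.2 in, Ī = 12.015 in⁴.
Centroid: ȳ = ΣA·y / ΣA = 5.0783 in.
Transfer each piece to the centroidal x-axis using Ī + A·d² with d = y − 5.0783:
  flange: d = 1.7217 in → contributes +11.588 in⁴
  web: d = -1.8783 in → contributes +24.433 in⁴
Total I = 36.021 in⁴.
Radius of gyration: k = √(I/A) = √(36.021 / 7.36) = 2.2123 in.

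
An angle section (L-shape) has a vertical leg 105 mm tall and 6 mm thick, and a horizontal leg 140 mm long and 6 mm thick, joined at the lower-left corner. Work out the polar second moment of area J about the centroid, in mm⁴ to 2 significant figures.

J ≈ 4.4 × 10⁶ mm⁴

Break the section into simple shapes (no overlaps), measuring from the bottom-left corner of the bounding box.
Vertical leg: 6 × 105, A = 630 mm², y = 52.5 mm, Ī = 578 813 mm⁴.
Horizontal leg (remainder): 134 × 6, A = 804 mm², y = 3 mm, Ī = 2 412 mm⁴.
Centroid: ȳ = ΣA·y / ΣA = 24.75 mm.
Transfer each piece to the centroidal x-axis using Ī + A·d² with d = y − 24.75:
  vertical leg: d = 27.75 mm → contributes +1 064 062 mm⁴
  horizontal leg (remainder): d = -21.75 mm → contributes +382 645 mm⁴
Total I = 1 446 706 mm⁴.
For the y-axis: x̄ = 42.25 mm.
Repeating about the centroidal y-axis gives I_y = 2 935 729 mm⁴.
Polar second moment: J = I_x + I_y = 4 382 435 mm⁴.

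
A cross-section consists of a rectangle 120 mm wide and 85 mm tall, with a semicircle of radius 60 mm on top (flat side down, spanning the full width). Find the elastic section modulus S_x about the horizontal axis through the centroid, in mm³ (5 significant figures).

S_x ≈ 3.1138 × 10⁵ mm³

Break the section into simple shapes (no overlaps), measuring from the bottom-left corner of the bounding box.
Rectangular body: 120 × 85, A = 10 200 mm², y = 42.5 mm, Ī = 6 141 250 mm⁴.
Semicircular cap: semicircle r = 60, A = 5654.867 mm², y = 110.4648 mm, Ī = 1 422 450 mm⁴.
Centroid: ȳ = ΣA·y / ΣA = 66.74062 mm.
Transfer each piece to the horizontal axis through the centroid using Ī + A·d² with d = y − 66.74062:
  rectangular body: d = -24.24062 mm → contributes +12 134 849 mm⁴
  semicircular cap: d = 43.72417 mm → contributes +12 233 441 mm⁴
Total I = 24 368 290 mm⁴.
Extreme fibre distance c = 78.25938 mm; S = I/c = 311378.5 mm³.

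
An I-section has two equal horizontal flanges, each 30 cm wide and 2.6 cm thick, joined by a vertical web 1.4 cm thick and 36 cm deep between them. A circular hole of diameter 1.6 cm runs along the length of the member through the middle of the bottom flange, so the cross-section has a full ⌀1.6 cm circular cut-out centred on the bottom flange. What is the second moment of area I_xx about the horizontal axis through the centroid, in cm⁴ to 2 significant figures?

I_xx ≈ 6.3 × 10⁴ cm⁴

Treat the section as a set of non-overlapping primitives; coordinates are from the bounding-box lower-left.
Bottom flange: 30 × 2.6, A = 78 cm², y = 1.3 cm, Ī = 43.94 cm⁴.
Web: 1.4 × 36, A = 50.4 cm², y = 20.6 cm, Ī = 5 443 cm⁴.
Top flange: 30 × 2.6, A = 78 cm², y = 39.9 cm, Ī = 43.94 cm⁴.
Hole (subtracted): ⌀1.6, A = 2.011 cm², y = 1.3 cm, Ī = 0.3217 cm⁴.
Centroid: ȳ = ΣA·y / ΣA = 20.79 cm.
Transfer each piece to the horizontal axis through the centroid using Ī + A·d² with d = y − 20.79:
  bottom flange: d = -19.49 cm → contributes +29 673 cm⁴
  web: d = -0.1899 cm → contributes +5 445 cm⁴
  top flange: d = 19.11 cm → contributes +28 529 cm⁴
  hole: d = -19.49 cm → contributes −764.1 cm⁴
Total I = 62 883 cm⁴.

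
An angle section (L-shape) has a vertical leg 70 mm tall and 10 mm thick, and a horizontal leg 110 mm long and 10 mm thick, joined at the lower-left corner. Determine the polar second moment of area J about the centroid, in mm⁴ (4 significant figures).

J ≈ 2.750 × 10⁶ mm⁴

Treat the section as a set of non-overlapping primitives; coordinates are from the bounding-box lower-left.
Vertical leg: 10 × 70, A = 700 mm², y = 35 mm, Ī = 285 833 mm⁴.
Horizontal leg (remainder): 100 × 10, A = 1 000 mm², y = 5 mm, Ī = 8333.33 mm⁴.
Centroid: ȳ = ΣA·y / ΣA = 17.3529 mm.
Transfer each piece to the centroidal x-axis using Ī + A·d² with d = y − 17.3529:
  vertical leg: d = 17.6471 mm → contributes +503 826 mm⁴
  horizontal leg (remainder): d = -12.3529 mm → contributes +160 928 mm⁴
Total I = 664 755 mm⁴.
For the y-axis: x̄ = 37.3529 mm.
Repeating about the centroidal y-axis gives I_y = 2 084 755 mm⁴.
Polar second moment: J = I_x + I_y = 2 749 510 mm⁴.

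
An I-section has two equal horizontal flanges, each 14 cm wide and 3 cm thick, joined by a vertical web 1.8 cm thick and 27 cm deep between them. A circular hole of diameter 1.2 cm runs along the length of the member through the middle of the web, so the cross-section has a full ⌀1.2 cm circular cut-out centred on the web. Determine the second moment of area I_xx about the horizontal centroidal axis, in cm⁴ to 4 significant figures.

Split into non-overlapping primitives; take the origin at the lower-left of the bounding box.
Bottom flange: 14 × 3, A = 42 cm², y = 1.5 cm, Ī = 31.5 cm⁴.
Web: 1.8 × 27, A = 48.6 cm², y = 16.5 cm, Ī = 2952.45 cm⁴.
Top flange: 14 × 3, A = 42 cm², y = 31.5 cm, Ī = 31.5 cm⁴.
Hole (subtracted): ⌀1.2, A = 1.13097 cm², y = 16.5 cm, Ī = 0.101788 cm⁴.
By symmetry the centroid is at mid-height, ȳ = 16.5 cm.
Transfer each piece to the horizontal centroidal axis using Ī + A·d² with d = y − 16.5:
  bottom flange: d = -15 cm → contributes +9481.5 cm⁴
  web: d = 0 cm → contributes +2952.45 cm⁴
  top flange: d = 15 cm → contributes +9481.5 cm⁴
  hole: d = 0 cm → contributes −0.101788 cm⁴
Total I = 21915.3 cm⁴.

I_xx ≈ 2.192 × 10⁴ cm⁴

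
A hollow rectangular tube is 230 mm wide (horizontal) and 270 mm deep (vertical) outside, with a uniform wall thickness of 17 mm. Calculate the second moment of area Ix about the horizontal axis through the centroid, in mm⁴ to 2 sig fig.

Ix ≈ 1.6 × 10⁸ mm⁴

Treat the section as a set of non-overlapping primitives; coordinates are from the bounding-box lower-left.
Outer rectangle: 230 × 270, A = 62 100 mm², y = 135 mm, Ī = 377 257 500 mm⁴.
Inner void (subtracted): 196 × 236, A = 46 256 mm², y = 135 mm, Ī = 214 689 515 mm⁴.
By symmetry the centroid is at mid-height, ȳ = 135 mm.
All pieces are centred on the horizontal axis through the centroid, so I = ΣĪ (holes subtracted) = 162 567 985 mm⁴.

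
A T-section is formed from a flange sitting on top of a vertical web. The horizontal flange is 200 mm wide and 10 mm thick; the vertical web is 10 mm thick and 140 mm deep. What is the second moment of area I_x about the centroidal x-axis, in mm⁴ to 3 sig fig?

I_x ≈ 6.94 × 10⁶ mm⁴

Treat the section as a set of non-overlapping primitives; coordinates are from the bounding-box lower-left.
Flange: 200 × 10, A = 2 000 mm², y = 145 mm, Ī = 16 667 mm⁴.
Web: 10 × 140, A = 1 400 mm², y = 70 mm, Ī = 2 286 667 mm⁴.
Centroid: ȳ = ΣA·y / ΣA = 114.12 mm.
Transfer each piece to the centroidal x-axis using Ī + A·d² with d = y − 114.12:
  flange: d = 30.882 mm → contributes +1 924 106 mm⁴
  web: d = -44.118 mm → contributes +5 011 580 mm⁴
Total I = 6 935 686 mm⁴.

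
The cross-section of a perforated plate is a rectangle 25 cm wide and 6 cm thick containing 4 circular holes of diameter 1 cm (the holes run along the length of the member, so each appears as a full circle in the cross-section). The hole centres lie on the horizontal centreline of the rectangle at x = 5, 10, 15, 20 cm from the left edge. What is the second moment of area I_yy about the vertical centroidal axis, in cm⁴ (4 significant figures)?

I_yy ≈ 7714 cm⁴

Decompose the section into non-overlapping parts with the origin at the bottom-left of its bounding rectangle.
Plate: 25 × 6, A = 150 cm², x = 12.5 cm, Ī = 7812.5 cm⁴.
Hole 1 (subtracted): ⌀1, A = 0.785398 cm², x = 5 cm, Ī = 0.0490874 cm⁴.
Hole 2 (subtracted): ⌀1, A = 0.785398 cm², x = 10 cm, Ī = 0.0490874 cm⁴.
Hole 3 (subtracted): ⌀1, A = 0.785398 cm², x = 15 cm, Ī = 0.0490874 cm⁴.
Hole 4 (subtracted): ⌀1, A = 0.785398 cm², x = 20 cm, Ī = 0.0490874 cm⁴.
By symmetry the centroid is at mid-width, x̄ = 12.5 cm.
Transfer each piece to the vertical centroidal axis using Ī + A·d² with d = x − 12.5:
  plate: d = 0 cm → contributes +7812.5 cm⁴
  hole 1: d = -7.5 cm → contributes −44.2277 cm⁴
  hole 2: d = -2.5 cm → contributes −4.95783 cm⁴
  hole 3: d = 2.5 cm → contributes −4.95783 cm⁴
  hole 4: d = 7.5 cm → contributes −44.2277 cm⁴
Total I = 7714.13 cm⁴.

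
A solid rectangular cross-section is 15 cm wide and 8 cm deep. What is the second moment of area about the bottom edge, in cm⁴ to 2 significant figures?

The section: 15 × 8, A = 120 cm², y = 4 cm, Ī = 640 cm⁴.
Transfer it to the bottom edge using Ī + A·d² with d = y − 0:
  the section: d = 4 cm → contributes +2 560 cm⁴
Total I = 2 560 cm⁴.

I_base ≈ 2600 cm⁴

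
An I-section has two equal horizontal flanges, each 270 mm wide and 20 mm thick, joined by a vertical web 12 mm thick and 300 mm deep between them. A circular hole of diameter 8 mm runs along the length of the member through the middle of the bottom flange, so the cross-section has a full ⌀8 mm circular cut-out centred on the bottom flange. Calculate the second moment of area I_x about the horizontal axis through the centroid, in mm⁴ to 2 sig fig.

Treat the section as a set of non-overlapping primitives; coordinates are from the bounding-box lower-left.
Bottom flange: 270 × 20, A = 5 400 mm², y = 10 mm, Ī = 180 000 mm⁴.
Web: 12 × 300, A = 3 600 mm², y = 170 mm, Ī = 27 000 000 mm⁴.
Top flange: 270 × 20, A = 5 400 mm², y = 330 mm, Ī = 180 000 mm⁴.
Hole (subtracted): ⌀8, A = 50.27 mm², y = 10 mm, Ī = 201.1 mm⁴.
Centroid: ȳ = ΣA·y / ΣA = 170.6 mm.
Transfer each piece to the horizontal axis through the centroid using Ī + A·d² with d = y − 170.6:
  bottom flange: d = -160.6 mm → contributes +139 390 174 mm⁴
  web: d = -0.5605 mm → contributes +27 001 131 mm⁴
  top flange: d = 159.4 mm → contributes +137 453 218 mm⁴
  hole: d = -160.6 mm → contributes −1 296 028 mm⁴
Total I = 302 548 495 mm⁴.

I_x ≈ 3.0 × 10⁸ mm⁴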